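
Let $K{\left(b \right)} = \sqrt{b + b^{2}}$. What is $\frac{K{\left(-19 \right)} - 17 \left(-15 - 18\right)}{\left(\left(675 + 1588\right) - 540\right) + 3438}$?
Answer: $\frac{561}{5161} + \frac{3 \sqrt{38}}{5161} \approx 0.11228$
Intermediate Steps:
$\frac{K{\left(-19 \right)} - 17 \left(-15 - 18\right)}{\left(\left(675 + 1588\right) - 540\right) + 3438} = \frac{\sqrt{- 19 \left(1 - 19\right)} - 17 \left(-15 - 18\right)}{\left(\left(675 + 1588\right) - 540\right) + 3438} = \frac{\sqrt{\left(-19\right) \left(-18\right)} - -561}{\left(2263 - 540\right) + 3438} = \frac{\sqrt{342} + 561}{1723 + 3438} = \frac{3 \sqrt{38} + 561}{5161} = \left(561 + 3 \sqrt{38}\right) \frac{1}{5161} = \frac{561}{5161} + \frac{3 \sqrt{38}}{5161}$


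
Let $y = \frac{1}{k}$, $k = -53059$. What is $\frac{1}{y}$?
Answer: $-53059$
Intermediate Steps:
$y = - \frac{1}{53059}$ ($y = \frac{1}{-53059} = - \frac{1}{53059} \approx -1.8847 \cdot 10^{-5}$)
$\frac{1}{y} = \frac{1}{- \frac{1}{53059}} = -53059$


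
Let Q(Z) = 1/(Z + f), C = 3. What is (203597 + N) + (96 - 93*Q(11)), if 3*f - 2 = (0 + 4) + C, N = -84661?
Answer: 1666355/14 ≈ 1.1903e+5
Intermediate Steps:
f = 3 (f = ⅔ + ((0 + 4) + 3)/3 = ⅔ + (4 + 3)/3 = ⅔ + (⅓)*7 = ⅔ + 7/3 = 3)
Q(Z) = 1/(3 + Z) (Q(Z) = 1/(Z + 3) = 1/(3 + Z))
(203597 + N) + (96 - 93*Q(11)) = (203597 - 84661) + (96 - 93/(3 + 11)) = 118936 + (96 - 93/14) = 118936 + 1251/14 = 1666355/14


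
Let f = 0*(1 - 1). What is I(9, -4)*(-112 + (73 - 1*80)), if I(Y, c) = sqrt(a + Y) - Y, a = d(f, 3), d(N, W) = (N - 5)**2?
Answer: 1071 - 119*sqrt(34) ≈ 377.12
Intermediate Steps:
f = 0 (f = 0*0 = 0)
d(N, W) = (-5 + N)**2
a = 25 (a = (-5 + 0)**2 = (-5)**2 = 25)
I(Y, c) = sqrt(25 + Y) - Y
I(9, -4)*(-112 + (73 - 1*80)) = (sqrt(25 + 9) - 1*9)*(-112 + (73 - 1*80)) = (sqrt(34) - 9)*(-112 + (73 - 80)) = (-9 + sqrt(34))*(-112 - 7) = (-9 + sqrt(34))*(-119) = 1071 - 119*sqrt(34)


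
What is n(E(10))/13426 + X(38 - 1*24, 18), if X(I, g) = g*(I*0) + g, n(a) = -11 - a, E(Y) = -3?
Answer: 120830/6713 ≈ 17.999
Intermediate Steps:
X(I, g) = g (X(I, g) = g*0 + g = 0 + g = g)
n(E(10))/13426 + X(38 - 1*24, 18) = (-11 - 1*(-3))/13426 + 18 = (-11 + 3)*(1/13426) + 18 = -8*1/13426 + 18 = -4/6713 + 18 = 120830/6713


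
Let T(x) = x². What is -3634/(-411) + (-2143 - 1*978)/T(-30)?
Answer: 662623/123300 ≈ 5.3741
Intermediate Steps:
-3634/(-411) + (-2143 - 1*978)/T(-30) = -3634/(-411) + (-2143 - 1*978)/((-30)²) = -3634*(-1/411) + (-2143 - 978)/900 = 3634/411 - 3121*1/900 = 3634/411 - 3121/900 = 662623/123300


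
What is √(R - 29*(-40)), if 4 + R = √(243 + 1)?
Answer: √(1156 + 2*√61) ≈ 34.229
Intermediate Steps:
R = -4 + 2*√61 (R = -4 + √(243 + 1) = -4 + √244 = -4 + 2*√61 ≈ 11.620)
√(R - 29*(-40)) = √((-4 + 2*√61) - 29*(-40)) = √((-4 + 2*√61) + 1160) = √(1156 + 2*√61)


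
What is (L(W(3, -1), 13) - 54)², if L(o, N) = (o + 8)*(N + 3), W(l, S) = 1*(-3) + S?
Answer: 100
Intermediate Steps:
W(l, S) = -3 + S
L(o, N) = (3 + N)*(8 + o) (L(o, N) = (8 + o)*(3 + N) = (3 + N)*(8 + o))
(L(W(3, -1), 13) - 54)² = ((24 + 3*(-3 - 1) + 8*13 + 13*(-3 - 1)) - 54)² = ((24 + 3*(-4) + 104 + 13*(-4)) - 54)² = ((24 - 12 + 104 - 52) - 54)² = (64 - 54)² = 10² = 100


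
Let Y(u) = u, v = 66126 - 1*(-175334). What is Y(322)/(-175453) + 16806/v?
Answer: 1435456499/21182440690 ≈ 0.067766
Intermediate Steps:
v = 241460 (v = 66126 + 175334 = 241460)
Y(322)/(-175453) + 16806/v = 322/(-175453) + 16806/241460 = 322*(-1/175453) + 16806*(1/241460) = -322/175453 + 8403/120730 = 1435456499/21182440690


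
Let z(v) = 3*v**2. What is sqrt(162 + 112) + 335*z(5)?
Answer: 25125 + sqrt(274) ≈ 25142.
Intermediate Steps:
sqrt(162 + 112) + 335*z(5) = sqrt(162 + 112) + 335*(3*5**2) = sqrt(274) + 335*(3*25) = sqrt(274) + 335*75 = sqrt(274) + 25125 = 25125 + sqrt(274)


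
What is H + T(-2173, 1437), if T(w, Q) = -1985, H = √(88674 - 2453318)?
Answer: -1985 + 2*I*√591161 ≈ -1985.0 + 1537.7*I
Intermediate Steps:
H = 2*I*√591161 (H = √(-2364644) = 2*I*√591161 ≈ 1537.7*I)
H + T(-2173, 1437) = 2*I*√591161 - 1985 = -1985 + 2*I*√591161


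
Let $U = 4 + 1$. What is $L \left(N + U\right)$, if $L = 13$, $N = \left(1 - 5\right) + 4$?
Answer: $65$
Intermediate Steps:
$N = 0$ ($N = -4 + 4 = 0$)
$U = 5$
$L \left(N + U\right) = 13 \left(0 + 5\right) = 13 \cdot 5 = 65$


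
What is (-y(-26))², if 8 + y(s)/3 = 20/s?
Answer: 116964/169 ≈ 692.09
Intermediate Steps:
y(s) = -24 + 60/s (y(s) = -24 + 3*(20/s) = -24 + 60/s)
(-y(-26))² = (-(-24 + 60/(-26)))² = (-(-24 + 60*(-1/26)))² = (-(-24 - 30/13))² = (-1*(-342/13))² = (342/13)² = 116964/169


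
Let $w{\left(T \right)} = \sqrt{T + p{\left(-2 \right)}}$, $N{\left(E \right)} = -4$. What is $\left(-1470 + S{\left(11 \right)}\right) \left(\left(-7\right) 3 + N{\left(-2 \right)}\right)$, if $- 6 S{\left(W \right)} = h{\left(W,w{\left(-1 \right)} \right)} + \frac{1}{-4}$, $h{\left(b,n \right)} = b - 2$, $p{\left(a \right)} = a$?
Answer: $\frac{882875}{24} \approx 36786.0$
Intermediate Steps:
$w{\left(T \right)} = \sqrt{-2 + T}$ ($w{\left(T \right)} = \sqrt{T - 2} = \sqrt{-2 + T}$)
$h{\left(b,n \right)} = -2 + b$ ($h{\left(b,n \right)} = b - 2 = -2 + b$)
$S{\left(W \right)} = \frac{3}{8} - \frac{W}{6}$ ($S{\left(W \right)} = - \frac{\left(-2 + W\right) + \frac{1}{-4}}{6} = - \frac{\left(-2 + W\right) - \frac{1}{4}}{6} = - \frac{- \frac{9}{4} + W}{6} = \frac{3}{8} - \frac{W}{6}$)
$\left(-1470 + S{\left(11 \right)}\right) \left(\left(-7\right) 3 + N{\left(-2 \right)}\right) = \left(-1470 + \left(\frac{3}{8} - \frac{11}{6}\right)\right) \left(\left(-7\right) 3 - 4\right) = \left(-1470 + \left(\frac{3}{8} - \frac{11}{6}\right)\right) \left(-21 - 4\right) = \left(-1470 - \frac{35}{24}\right) \left(-25\right) = \left(- \frac{35315}{24}\right) \left(-25\right) = \frac{882875}{24}$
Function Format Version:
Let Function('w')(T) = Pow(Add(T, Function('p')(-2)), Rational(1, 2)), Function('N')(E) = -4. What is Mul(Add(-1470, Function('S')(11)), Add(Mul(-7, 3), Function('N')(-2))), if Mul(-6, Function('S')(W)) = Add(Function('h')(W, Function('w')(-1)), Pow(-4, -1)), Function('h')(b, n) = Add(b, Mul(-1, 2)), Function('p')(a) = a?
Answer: Rational(882875, 24) ≈ 36786.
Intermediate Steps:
Function('w')(T) = Pow(Add(-2, T), Rational(1, 2)) (Function('w')(T) = Pow(Add(T, -2), Rational(1, 2)) = Pow(Add(-2, T), Rational(1, 2)))
Function('h')(b, n) = Add(-2, b) (Function('h')(b, n) = Add(b, -2) = Add(-2, b))
Function('S')(W) = Add(Rational(3, 8), Mul(Rational(-1, 6), W)) (Function('S')(W) = Mul(Rational(-1, 6), Add(Add(-2, W), Pow(-4, -1))) = Mul(Rational(-1, 6), Add(Add(-2, W), Rational(-1, 4))) = Mul(Rational(-1, 6), Add(Rational(-9, 4), W)) = Add(Rational(3, 8), Mul(Rational(-1, 6), W)))
Mul(Add(-1470, Function('S')(11)), Add(Mul(-7, 3), Function('N')(-2))) = Mul(Add(-1470, Add(Rational(3, 8), Mul(Rational(-1, 6), 11))), Add(Mul(-7, 3), -4)) = Mul(Add(-1470, Add(Rational(3, 8), Rational(-11, 6))), Add(-21, -4)) = Mul(Add(-1470, Rational(-35, 24)), -25) = Mul(Rational(-35315, 24), -25) = Rational(882875, 24)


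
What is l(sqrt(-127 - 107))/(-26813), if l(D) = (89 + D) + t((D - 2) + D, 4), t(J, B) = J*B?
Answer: -81/26813 - 27*I*sqrt(26)/26813 ≈ -0.0030209 - 0.0051346*I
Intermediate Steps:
t(J, B) = B*J
l(D) = 81 + 9*D (l(D) = (89 + D) + 4*((D - 2) + D) = (89 + D) + 4*((-2 + D) + D) = (89 + D) + 4*(-2 + 2*D) = (89 + D) + (-8 + 8*D) = 81 + 9*D)
l(sqrt(-127 - 107))/(-26813) = (81 + 9*sqrt(-127 - 107))/(-26813) = (81 + 9*sqrt(-234))*(-1/26813) = (81 + 9*(3*I*sqrt(26)))*(-1/26813) = (81 + 27*I*sqrt(26))*(-1/26813) = -81/26813 - 27*I*sqrt(26)/26813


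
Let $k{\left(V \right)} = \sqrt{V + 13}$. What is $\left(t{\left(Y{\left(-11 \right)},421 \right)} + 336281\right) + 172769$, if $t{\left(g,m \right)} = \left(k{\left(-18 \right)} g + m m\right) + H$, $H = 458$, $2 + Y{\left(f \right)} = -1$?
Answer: $686749 - 3 i \sqrt{5} \approx 6.8675 \cdot 10^{5} - 6.7082 i$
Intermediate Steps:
$k{\left(V \right)} = \sqrt{13 + V}$
$Y{\left(f \right)} = -3$ ($Y{\left(f \right)} = -2 - 1 = -3$)
$t{\left(g,m \right)} = 458 + m^{2} + i g \sqrt{5}$ ($t{\left(g,m \right)} = \left(\sqrt{13 - 18} g + m m\right) + 458 = \left(\sqrt{-5} g + m^{2}\right) + 458 = \left(i \sqrt{5} g + m^{2}\right) + 458 = \left(i g \sqrt{5} + m^{2}\right) + 458 = \left(m^{2} + i g \sqrt{5}\right) + 458 = 458 + m^{2} + i g \sqrt{5}$)
$\left(t{\left(Y{\left(-11 \right)},421 \right)} + 336281\right) + 172769 = \left(\left(458 + 421^{2} + i \left(-3\right) \sqrt{5}\right) + 336281\right) + 172769 = \left(\left(458 + 177241 - 3 i \sqrt{5}\right) + 336281\right) + 172769 = \left(\left(177699 - 3 i \sqrt{5}\right) + 336281\right) + 172769 = \left(513980 - 3 i \sqrt{5}\right) + 172769 = 686749 - 3 i \sqrt{5}$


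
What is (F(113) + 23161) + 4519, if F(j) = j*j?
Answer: 40449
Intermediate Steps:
F(j) = j**2
(F(113) + 23161) + 4519 = (113**2 + 23161) + 4519 = (12769 + 23161) + 4519 = 35930 + 4519 = 40449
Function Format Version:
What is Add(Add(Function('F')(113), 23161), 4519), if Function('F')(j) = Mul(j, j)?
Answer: 40449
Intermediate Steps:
Function('F')(j) = Pow(j, 2)
Add(Add(Function('F')(113), 23161), 4519) = Add(Add(Pow(113, 2), 23161), 4519) = Add(Add(12769, 23161), 4519) = Add(35930, 4519) = 40449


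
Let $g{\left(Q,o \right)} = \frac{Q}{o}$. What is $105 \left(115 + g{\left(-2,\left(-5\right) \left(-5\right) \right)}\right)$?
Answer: $\frac{60333}{5} \approx 12067.0$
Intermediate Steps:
$105 \left(115 + g{\left(-2,\left(-5\right) \left(-5\right) \right)}\right) = 105 \left(115 - \frac{2}{\left(-5\right) \left(-5\right)}\right) = 105 \left(115 - \frac{2}{25}\right) = 105 \cdot \frac{2873}{25} = \frac{60333}{5}$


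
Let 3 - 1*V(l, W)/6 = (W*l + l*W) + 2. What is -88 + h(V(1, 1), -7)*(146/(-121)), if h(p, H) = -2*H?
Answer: -12692/121 ≈ -104.89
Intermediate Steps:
V(l, W) = 6 - 12*W*l (V(l, W) = 18 - 6*((W*l + l*W) + 2) = 18 - 6*((W*l + W*l) + 2) = 18 - 6*(2*W*l + 2) = 18 - 6*(2 + 2*W*l) = 18 + (-12 - 12*W*l) = 6 - 12*W*l)
-88 + h(V(1, 1), -7)*(146/(-121)) = -88 + (-2*(-7))*(146/(-121)) = -88 + 14*(146*(-1/121)) = -88 + 14*(-146/121) = -88 - 2044/121 = -12692/121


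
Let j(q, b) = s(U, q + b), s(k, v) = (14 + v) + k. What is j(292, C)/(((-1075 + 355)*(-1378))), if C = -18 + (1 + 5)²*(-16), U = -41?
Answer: -329/992160 ≈ -0.00033160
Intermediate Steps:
s(k, v) = 14 + k + v
C = -594 (C = -18 + 6²*(-16) = -18 + 36*(-16) = -18 - 576 = -594)
j(q, b) = -27 + b + q (j(q, b) = 14 - 41 + (q + b) = 14 - 41 + (b + q) = -27 + b + q)
j(292, C)/(((-1075 + 355)*(-1378))) = (-27 - 594 + 292)/(((-1075 + 355)*(-1378))) = -329/((-720*(-1378))) = -329/992160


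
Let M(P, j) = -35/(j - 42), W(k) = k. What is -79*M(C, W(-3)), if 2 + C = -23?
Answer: -553/9 ≈ -61.444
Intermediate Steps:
C = -25 (C = -2 - 23 = -25)
M(P, j) = -35/(-42 + j)
-79*M(C, W(-3)) = -(-2765)/(-42 - 3) = -(-2765)/(-45) = -(-2765)*(-1)/45 = -79*7/9 = -553/9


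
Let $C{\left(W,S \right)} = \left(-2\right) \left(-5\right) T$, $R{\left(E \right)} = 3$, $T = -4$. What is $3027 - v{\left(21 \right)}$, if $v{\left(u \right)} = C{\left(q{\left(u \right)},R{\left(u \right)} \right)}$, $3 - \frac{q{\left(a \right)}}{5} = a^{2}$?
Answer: $3067$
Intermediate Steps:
$q{\left(a \right)} = 15 - 5 a^{2}$
$C{\left(W,S \right)} = -40$ ($C{\left(W,S \right)} = \left(-2\right) \left(-5\right) \left(-4\right) = 10 \left(-4\right) = -40$)
$v{\left(u \right)} = -40$
$3027 - v{\left(21 \right)} = 3027 - -40 = 3027 + 40 = 3067$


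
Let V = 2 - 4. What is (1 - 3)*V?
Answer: 4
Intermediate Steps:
V = -2
(1 - 3)*V = (1 - 3)*(-2) = -2*(-2) = 4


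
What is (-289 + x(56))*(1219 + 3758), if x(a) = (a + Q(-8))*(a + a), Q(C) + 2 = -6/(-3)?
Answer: 29777391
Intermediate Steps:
Q(C) = 0 (Q(C) = -2 - 6/(-3) = -2 - 6*(-⅓) = -2 + 2 = 0)
x(a) = 2*a² (x(a) = (a + 0)*(a + a) = a*(2*a) = 2*a²)
(-289 + x(56))*(1219 + 3758) = (-289 + 2*56²)*(1219 + 3758) = (-289 + 2*3136)*4977 = (-289 + 6272)*4977 = 5983*4977 = 29777391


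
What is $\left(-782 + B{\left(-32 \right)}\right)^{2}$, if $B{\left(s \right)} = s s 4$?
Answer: $10982596$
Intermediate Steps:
$B{\left(s \right)} = 4 s^{2}$ ($B{\left(s \right)} = s 4 s = 4 s^{2}$)
$\left(-782 + B{\left(-32 \right)}\right)^{2} = \left(-782 + 4 \left(-32\right)^{2}\right)^{2} = \left(-782 + 4 \cdot 1024\right)^{2} = \left(-782 + 4096\right)^{2} = 3314^{2} = 10982596$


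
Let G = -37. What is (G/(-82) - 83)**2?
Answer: 45819361/6724 ≈ 6814.3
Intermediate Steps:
(G/(-82) - 83)**2 = (-37/(-82) - 83)**2 = (-37*(-1/82) - 83)**2 = (37/82 - 83)**2 = (-6769/82)**2 = 45819361/6724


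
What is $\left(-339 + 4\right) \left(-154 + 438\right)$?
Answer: $-95140$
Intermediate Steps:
$\left(-339 + 4\right) \left(-154 + 438\right) = \left(-335\right) 284 = -95140$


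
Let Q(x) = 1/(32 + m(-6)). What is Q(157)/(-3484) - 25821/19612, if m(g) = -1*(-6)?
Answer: -854628361/649117976 ≈ -1.3166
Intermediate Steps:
m(g) = 6
Q(x) = 1/38 (Q(x) = 1/(32 + 6) = 1/38)
Q(157)/(-3484) - 25821/19612 = (1/38)/(-3484) - 25821/19612 = (1/38)*(-1/3484) - 25821*1/19612 = -1/132392 - 25821/19612 = -854628361/649117976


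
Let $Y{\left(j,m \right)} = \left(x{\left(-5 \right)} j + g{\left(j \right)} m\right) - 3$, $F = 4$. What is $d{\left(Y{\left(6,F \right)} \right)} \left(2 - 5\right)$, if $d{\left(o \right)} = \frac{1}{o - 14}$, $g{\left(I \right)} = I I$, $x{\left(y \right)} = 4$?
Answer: $- \frac{3}{151} \approx -0.019868$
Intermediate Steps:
$g{\left(I \right)} = I^{2}$
$Y{\left(j,m \right)} = -3 + 4 j + m j^{2}$ ($Y{\left(j,m \right)} = \left(4 j + j^{2} m\right) - 3 = \left(4 j + m j^{2}\right) - 3 = -3 + 4 j + m j^{2}$)
$d{\left(o \right)} = \frac{1}{-14 + o}$
$d{\left(Y{\left(6,F \right)} \right)} \left(2 - 5\right) = \frac{2 - 5}{-14 + \left(-3 + 4 \cdot 6 + 4 \cdot 6^{2}\right)} = \frac{2 - 5}{-14 + \left(-3 + 24 + 4 \cdot 36\right)} = \frac{1}{-14 + \left(-3 + 24 + 144\right)} \left(-3\right) = \frac{1}{-14 + 165} \left(-3\right) = \frac{1}{151} \left(-3\right) = - \frac{3}{151}$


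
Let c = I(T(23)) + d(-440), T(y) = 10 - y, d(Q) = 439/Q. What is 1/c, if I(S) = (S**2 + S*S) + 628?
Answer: 440/424601 ≈ 0.0010363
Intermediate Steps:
I(S) = 628 + 2*S**2 (I(S) = (S**2 + S**2) + 628 = 2*S**2 + 628 = 628 + 2*S**2)
c = 424601/440 (c = (628 + 2*(10 - 1*23)**2) + 439/(-440) = (628 + 2*(10 - 23)**2) + 439*(-1/440) = (628 + 2*(-13)**2) - 439/440 = (628 + 2*169) - 439/440 = (628 + 338) - 439/440 = 966 - 439/440 = 424601/440 ≈ 965.00)
1/c = 1/(424601/440) = 440/424601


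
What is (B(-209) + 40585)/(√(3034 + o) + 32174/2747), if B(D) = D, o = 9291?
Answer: -3568510743728/91969394649 + 1523388296920*√493/91969394649 ≈ 328.98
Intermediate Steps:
(B(-209) + 40585)/(√(3034 + o) + 32174/2747) = (-209 + 40585)/(√(3034 + 9291) + 32174/2747) = 40376/(√12325 + 32174*(1/2747)) = 40376/(5*√493 + 32174/2747) = 40376/(32174/2747 + 5*√493)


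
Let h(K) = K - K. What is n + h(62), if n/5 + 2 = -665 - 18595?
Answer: -96310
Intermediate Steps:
h(K) = 0
n = -96310 (n = -10 + 5*(-665 - 18595) = -10 + 5*(-19260) = -10 - 96300 = -96310)
n + h(62) = -96310 + 0 = -96310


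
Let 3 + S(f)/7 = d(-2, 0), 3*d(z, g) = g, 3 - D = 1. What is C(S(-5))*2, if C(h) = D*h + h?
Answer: -126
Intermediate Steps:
D = 2 (D = 3 - 1*1 = 3 - 1 = 2)
d(z, g) = g/3
S(f) = -21 (S(f) = -21 + 7*((⅓)*0) = -21 + 7*0 = -21 + 0 = -21)
C(h) = 3*h (C(h) = 2*h + h = 3*h)
C(S(-5))*2 = (3*(-21))*2 = -63*2 = -126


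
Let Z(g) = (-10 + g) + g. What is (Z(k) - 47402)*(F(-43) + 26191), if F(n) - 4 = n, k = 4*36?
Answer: -1232386848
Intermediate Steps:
k = 144
Z(g) = -10 + 2*g
F(n) = 4 + n
(Z(k) - 47402)*(F(-43) + 26191) = ((-10 + 2*144) - 47402)*((4 - 43) + 26191) = ((-10 + 288) - 47402)*(-39 + 26191) = (278 - 47402)*26152 = -47124*26152 = -1232386848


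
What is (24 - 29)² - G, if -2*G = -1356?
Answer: -653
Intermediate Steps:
G = 678 (G = -½*(-1356) = 678)
(24 - 29)² - G = (24 - 29)² - 1*678 = (-5)² - 678 = 25 - 678 = -653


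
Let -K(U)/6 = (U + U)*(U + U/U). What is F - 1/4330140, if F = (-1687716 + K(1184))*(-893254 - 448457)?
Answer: 107621808521866989839/4330140 ≈ 2.4854e+13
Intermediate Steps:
K(U) = -12*U*(1 + U) (K(U) = -6*(U + U)*(U + U/U) = -6*2*U*(U + 1) = -6*2*U*(1 + U) = -12*U*(1 + U))
F = 24854117539356 (F = (-1687716 - 12*1184*(1 + 1184))*(-893254 - 448457) = (-1687716 - 12*1184*1185)*(-1341711) = (-1687716 - 16836480)*(-1341711) = -18524196*(-1341711) = 24854117539356)
F - 1/4330140 = 24854117539356 - 1/4330140 = 107621808521866989839/4330140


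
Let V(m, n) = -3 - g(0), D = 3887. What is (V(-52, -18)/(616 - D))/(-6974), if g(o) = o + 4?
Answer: -7/22811954 ≈ -3.0686e-7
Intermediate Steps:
g(o) = 4 + o
V(m, n) = -7 (V(m, n) = -3 - (4 + 0) = -3 - 1*4 = -3 - 4 = -7)
(V(-52, -18)/(616 - D))/(-6974) = -7/(616 - 1*3887)/(-6974) = -7/(616 - 3887)*(-1/6974) = -7/(-3271)*(-1/6974) = -7*(-1/3271)*(-1/6974) = (7/3271)*(-1/6974) = -7/22811954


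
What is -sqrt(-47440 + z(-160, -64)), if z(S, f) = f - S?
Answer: -4*I*sqrt(2959) ≈ -217.59*I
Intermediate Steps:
-sqrt(-47440 + z(-160, -64)) = -sqrt(-47440 + (-64 - 1*(-160))) = -sqrt(-47440 + (-64 + 160)) = -sqrt(-47440 + 96) = -sqrt(-47344) = -4*I*sqrt(2959)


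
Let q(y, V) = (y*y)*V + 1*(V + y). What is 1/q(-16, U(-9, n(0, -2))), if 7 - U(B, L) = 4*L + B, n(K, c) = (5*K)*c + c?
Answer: 1/6152 ≈ 0.00016255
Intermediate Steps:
n(K, c) = c + 5*K*c (n(K, c) = 5*K*c + c = c + 5*K*c)
U(B, L) = 7 - B - 4*L (U(B, L) = 7 - (4*L + B) = 7 - (B + 4*L) = 7 + (-B - 4*L) = 7 - B - 4*L)
q(y, V) = V + y + V*y**2 (q(y, V) = y**2*V + (V + y) = V*y**2 + (V + y) = V + y + V*y**2)
1/q(-16, U(-9, n(0, -2))) = 1/((7 - 1*(-9) - (-8)*(1 + 5*0)) - 16 + (7 - 1*(-9) - (-8)*(1 + 5*0))*(-16)**2) = 1/((7 + 9 - (-8)*(1 + 0)) - 16 + (7 + 9 - (-8)*(1 + 0))*256) = 1/((7 + 9 - (-8)) - 16 + (7 + 9 - (-8))*256) = 1/((7 + 9 - 4*(-2)) - 16 + (7 + 9 - 4*(-2))*256) = 1/((7 + 9 + 8) - 16 + (7 + 9 + 8)*256) = 1/(24 - 16 + 24*256) = 1/(24 - 16 + 6144) = 1/6152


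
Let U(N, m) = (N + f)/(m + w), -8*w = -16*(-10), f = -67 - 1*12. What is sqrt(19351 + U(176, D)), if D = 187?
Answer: sqrt(539696238)/167 ≈ 139.11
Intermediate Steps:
f = -79 (f = -67 - 12 = -79)
w = -20 (w = -(-2)*(-10) = -1/8*160 = -20)
U(N, m) = (-79 + N)/(-20 + m) (U(N, m) = (N - 79)/(m - 20) = (-79 + N)/(-20 + m))
sqrt(19351 + U(176, D)) = sqrt(19351 + (-79 + 176)/(-20 + 187)) = sqrt(19351 + 97/167) = sqrt(3231714/167) = sqrt(539696238)/167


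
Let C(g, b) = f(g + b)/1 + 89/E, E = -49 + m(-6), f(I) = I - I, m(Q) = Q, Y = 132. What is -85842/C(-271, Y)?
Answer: 4721310/89 ≈ 53048.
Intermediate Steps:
f(I) = 0
E = -55 (E = -49 - 6 = -55)
C(g, b) = -89/55 (C(g, b) = 0/1 + 89/(-55) = 0*1 + 89*(-1/55) = 0 - 89/55 = -89/55)
-85842/C(-271, Y) = -85842/(-89/55) = -85842*(-55/89) = 4721310/89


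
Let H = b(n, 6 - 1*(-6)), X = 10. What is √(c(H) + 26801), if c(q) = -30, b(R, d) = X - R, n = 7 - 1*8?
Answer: √26771 ≈ 163.62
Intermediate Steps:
n = -1 (n = 7 - 8 = -1)
b(R, d) = 10 - R
H = 11 (H = 10 - 1*(-1) = 10 + 1 = 11)
√(c(H) + 26801) = √(-30 + 26801) = √26771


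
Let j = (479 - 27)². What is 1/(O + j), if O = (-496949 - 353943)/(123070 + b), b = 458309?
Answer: 581379/118777204324 ≈ 4.8947e-6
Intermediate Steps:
j = 204304 (j = 452² = 204304)
O = -850892/581379 (O = (-496949 - 353943)/(123070 + 458309) = -850892/581379 ≈ -1.4636)
1/(O + j) = 1/(-850892/581379 + 204304) = 1/(118777204324/581379) = 581379/118777204324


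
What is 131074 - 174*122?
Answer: 109846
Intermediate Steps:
131074 - 174*122 = 131074 - 21228 = 109846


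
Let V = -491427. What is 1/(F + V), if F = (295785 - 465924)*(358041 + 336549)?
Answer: -1/118177339437 ≈ -8.4619e-12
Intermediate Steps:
F = -118176848010 (F = -170139*694590 = -118176848010)
1/(F + V) = 1/(-118176848010 - 491427) = 1/(-118177339437) = -1/118177339437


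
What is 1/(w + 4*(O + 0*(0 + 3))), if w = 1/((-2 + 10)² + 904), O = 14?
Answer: 968/54209 ≈ 0.017857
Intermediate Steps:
w = 1/968 (w = 1/(8² + 904) = 1/(64 + 904) = 1/968 ≈ 0.0010331)
1/(w + 4*(O + 0*(0 + 3))) = 1/(1/968 + 4*(14 + 0*(0 + 3))) = 1/(1/968 + 4*(14 + 0*3)) = 1/(1/968 + 4*(14 + 0)) = 1/(1/968 + 4*14) = 1/(1/968 + 56) = 1/(54209/968) = 968/54209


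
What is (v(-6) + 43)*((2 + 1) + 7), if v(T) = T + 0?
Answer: 370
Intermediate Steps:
v(T) = T
(v(-6) + 43)*((2 + 1) + 7) = (-6 + 43)*((2 + 1) + 7) = 37*(3 + 7) = 37*10 = 370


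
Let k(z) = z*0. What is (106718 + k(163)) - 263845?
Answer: -157127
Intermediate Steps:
k(z) = 0
(106718 + k(163)) - 263845 = (106718 + 0) - 263845 = 106718 - 263845 = -157127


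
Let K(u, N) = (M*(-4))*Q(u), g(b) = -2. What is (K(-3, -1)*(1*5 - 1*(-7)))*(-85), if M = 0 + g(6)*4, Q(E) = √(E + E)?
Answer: -32640*I*√6 ≈ -79951.0*I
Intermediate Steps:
Q(E) = √2*√E (Q(E) = √(2*E) = √2*√E)
M = -8 (M = 0 - 2*4 = 0 - 8 = -8)
K(u, N) = 32*√2*√u (K(u, N) = (-8*(-4))*(√2*√u) = 32*(√2*√u) = 32*√2*√u)
(K(-3, -1)*(1*5 - 1*(-7)))*(-85) = ((32*√2*√(-3))*(1*5 - 1*(-7)))*(-85) = ((32*√2*(I*√3))*(5 + 7))*(-85) = ((32*I*√6)*12)*(-85) = (384*I*√6)*(-85) = -32640*I*√6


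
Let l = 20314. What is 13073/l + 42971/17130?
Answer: 274213346/86994705 ≈ 3.1521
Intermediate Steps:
13073/l + 42971/17130 = 13073/20314 + 42971/17130 = 274213346/86994705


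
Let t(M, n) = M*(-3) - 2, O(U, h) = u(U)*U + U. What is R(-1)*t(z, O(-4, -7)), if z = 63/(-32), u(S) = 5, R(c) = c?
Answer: -125/32 ≈ -3.9063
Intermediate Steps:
z = -63/32 (z = 63*(-1/32) = -63/32 ≈ -1.9688)
O(U, h) = 6*U (O(U, h) = 5*U + U = 6*U)
t(M, n) = -2 - 3*M (t(M, n) = -3*M - 2 = -2 - 3*M)
R(-1)*t(z, O(-4, -7)) = -(-2 - 3*(-63/32)) = -(-2 + 189/32) = -1*125/32 = -125/32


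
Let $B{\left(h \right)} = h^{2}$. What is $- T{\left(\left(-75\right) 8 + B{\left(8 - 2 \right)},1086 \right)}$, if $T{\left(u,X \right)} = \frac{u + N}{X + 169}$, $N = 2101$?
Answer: $- \frac{1537}{1255} \approx -1.2247$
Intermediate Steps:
$T{\left(u,X \right)} = \frac{2101 + u}{169 + X}$ ($T{\left(u,X \right)} = \frac{u + 2101}{X + 169} = \frac{2101 + u}{169 + X}$)
$- T{\left(\left(-75\right) 8 + B{\left(8 - 2 \right)},1086 \right)} = - \frac{2101 + \left(\left(-75\right) 8 + \left(8 - 2\right)^{2}\right)}{169 + 1086} = - \frac{2101 - \left(600 - \left(8 - 2\right)^{2}\right)}{1255} = - \frac{2101 - \left(600 - 6^{2}\right)}{1255} = - \frac{2101 + \left(-600 + 36\right)}{1255} = - \frac{2101 - 564}{1255} = - \frac{1537}{1255}$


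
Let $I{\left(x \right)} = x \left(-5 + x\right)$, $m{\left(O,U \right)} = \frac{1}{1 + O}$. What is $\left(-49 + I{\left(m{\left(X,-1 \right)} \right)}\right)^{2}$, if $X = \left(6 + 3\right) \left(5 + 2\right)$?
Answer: $\frac{40410246529}{16777216} \approx 2408.6$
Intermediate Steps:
$X = 63$ ($X = 9 \cdot 7 = 63$)
$\left(-49 + I{\left(m{\left(X,-1 \right)} \right)}\right)^{2} = \left(-49 + \frac{-5 + \frac{1}{1 + 63}}{1 + 63}\right)^{2} = \left(-49 + \frac{-5 + \frac{1}{64}}{64}\right)^{2} = \left(-49 + \frac{1}{64} \left(- \frac{319}{64}\right)\right)^{2} = \left(-49 - \frac{319}{4096}\right)^{2} = \left(- \frac{201023}{4096}\right)^{2} = \frac{40410246529}{16777216}$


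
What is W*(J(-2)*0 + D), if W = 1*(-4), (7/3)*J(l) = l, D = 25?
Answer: -100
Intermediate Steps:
J(l) = 3*l/7
W = -4
W*(J(-2)*0 + D) = -4*(((3/7)*(-2))*0 + 25) = -4*(-6/7*0 + 25) = -4*(0 + 25) = -4*25 = -100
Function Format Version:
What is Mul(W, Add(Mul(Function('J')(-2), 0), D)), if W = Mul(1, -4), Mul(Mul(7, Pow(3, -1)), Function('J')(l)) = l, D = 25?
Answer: -100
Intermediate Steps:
Function('J')(l) = Mul(Rational(3, 7), l)
W = -4
Mul(W, Add(Mul(Function('J')(-2), 0), D)) = Mul(-4, Add(Mul(Mul(Rational(3, 7), -2), 0), 25)) = Mul(-4, Add(Mul(Rational(-6, 7), 0), 25)) = Mul(-4, Add(0, 25)) = Mul(-4, 25) = -100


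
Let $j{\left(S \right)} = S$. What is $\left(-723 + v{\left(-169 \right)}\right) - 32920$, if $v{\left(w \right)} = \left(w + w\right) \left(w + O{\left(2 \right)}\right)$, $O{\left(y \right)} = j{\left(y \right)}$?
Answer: $22803$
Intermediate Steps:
$O{\left(y \right)} = y$
$v{\left(w \right)} = 2 w \left(2 + w\right)$ ($v{\left(w \right)} = \left(w + w\right) \left(w + 2\right) = 2 w \left(2 + w\right)$)
$\left(-723 + v{\left(-169 \right)}\right) - 32920 = \left(-723 + 2 \left(-169\right) \left(2 - 169\right)\right) - 32920 = \left(-723 + 2 \left(-169\right) \left(-167\right)\right) - 32920 = \left(-723 + 56446\right) - 32920 = 55723 - 32920 = 22803$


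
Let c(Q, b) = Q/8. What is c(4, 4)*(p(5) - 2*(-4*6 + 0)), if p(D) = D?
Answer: 53/2 ≈ 26.500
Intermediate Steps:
c(Q, b) = Q/8 (c(Q, b) = Q*(1/8) = Q/8)
c(4, 4)*(p(5) - 2*(-4*6 + 0)) = ((1/8)*4)*(5 - 2*(-4*6 + 0)) = (5 - 2*(-24 + 0))/2 = (5 - 2*(-24))/2 = (5 + 48)/2 = (1/2)*53 = 53/2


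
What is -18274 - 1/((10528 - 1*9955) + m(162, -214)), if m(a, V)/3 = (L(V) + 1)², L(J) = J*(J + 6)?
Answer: -108624714289921/5944222080 ≈ -18274.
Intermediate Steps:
L(J) = J*(6 + J)
m(a, V) = 3*(1 + V*(6 + V))² (m(a, V) = 3*(V*(6 + V) + 1)² = 3*(1 + V*(6 + V))²)
-18274 - 1/((10528 - 1*9955) + m(162, -214)) = -18274 - 1/((10528 - 1*9955) + 3*(1 - 214*(6 - 214))²) = -18274 - 1/((10528 - 9955) + 3*(1 - 214*(-208))²) = -18274 - 1/(573 + 3*(1 + 44512)²) = -18274 - 1/(573 + 3*44513²) = -18274 - 1/(573 + 3*1981407169) = -18274 - 1/(573 + 5944221507) = -18274 - 1/5944222080 = -108624714289921/5944222080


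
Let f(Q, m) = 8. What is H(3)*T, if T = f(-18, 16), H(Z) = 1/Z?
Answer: 8/3 ≈ 2.6667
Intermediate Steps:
T = 8
H(3)*T = 8/3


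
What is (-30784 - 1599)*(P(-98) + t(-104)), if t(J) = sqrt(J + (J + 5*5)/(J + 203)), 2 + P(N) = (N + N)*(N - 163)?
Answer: -1656519982 - 161915*I*sqrt(4565)/33 ≈ -1.6565e+9 - 3.3151e+5*I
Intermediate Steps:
P(N) = -2 + 2*N*(-163 + N) (P(N) = -2 + (N + N)*(N - 163) = -2 + (2*N)*(-163 + N) = -2 + 2*N*(-163 + N))
t(J) = sqrt(J + (25 + J)/(203 + J)) (t(J) = sqrt(J + (J + 25)/(203 + J)) = sqrt(J + (25 + J)/(203 + J)))
(-30784 - 1599)*(P(-98) + t(-104)) = (-30784 - 1599)*((-2 - 326*(-98) + 2*(-98)**2) + sqrt((25 - 104 - 104*(203 - 104))/(203 - 104))) = -32383*((-2 + 31948 + 2*9604) + sqrt((25 - 104 - 104*99)/99)) = -32383*((-2 + 31948 + 19208) + sqrt((25 - 104 - 10296)/99)) = -32383*(51154 + sqrt((1/99)*(-10375))) = -32383*(51154 + sqrt(-10375/99)) = -32383*(51154 + 5*I*sqrt(4565)/33) = -1656519982 - 161915*I*sqrt(4565)/33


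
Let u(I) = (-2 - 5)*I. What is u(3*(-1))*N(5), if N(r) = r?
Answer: 105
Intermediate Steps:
u(I) = -7*I
u(3*(-1))*N(5) = -21*(-1)*5 = -7*(-3)*5 = 21*5 = 105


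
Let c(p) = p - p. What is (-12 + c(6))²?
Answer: 144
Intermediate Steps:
c(p) = 0
(-12 + c(6))² = (-12 + 0)² = (-12)² = 144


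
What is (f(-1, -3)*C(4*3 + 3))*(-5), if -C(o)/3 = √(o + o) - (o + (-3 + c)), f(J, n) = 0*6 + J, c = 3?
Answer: 225 - 15*√30 ≈ 142.84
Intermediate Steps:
f(J, n) = J (f(J, n) = 0 + J = J)
C(o) = 3*o - 3*√2*√o (C(o) = -3*(√(o + o) - (o + (-3 + 3))) = -3*(√(2*o) - (o + 0)) = -3*(√2*√o - o) = -3*(-o + √2*√o) = 3*o - 3*√2*√o)
(f(-1, -3)*C(4*3 + 3))*(-5) = -(3*(4*3 + 3) - 3*√2*√(4*3 + 3))*(-5) = -(3*(12 + 3) - 3*√2*√(12 + 3))*(-5) = -(3*15 - 3*√2*√15)*(-5) = -(45 - 3*√30)*(-5) = (-45 + 3*√30)*(-5) = 225 - 15*√30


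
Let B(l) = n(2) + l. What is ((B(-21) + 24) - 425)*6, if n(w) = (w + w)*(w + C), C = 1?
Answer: -2460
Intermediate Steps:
n(w) = 2*w*(1 + w) (n(w) = (w + w)*(w + 1) = (2*w)*(1 + w) = 2*w*(1 + w))
B(l) = 12 + l (B(l) = 2*2*(1 + 2) + l = 2*2*3 + l = 12 + l)
((B(-21) + 24) - 425)*6 = (((12 - 21) + 24) - 425)*6 = ((-9 + 24) - 425)*6 = (15 - 425)*6 = -410*6 = -2460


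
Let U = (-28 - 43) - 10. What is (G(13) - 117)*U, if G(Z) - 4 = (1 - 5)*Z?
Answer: 13365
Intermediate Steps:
G(Z) = 4 - 4*Z (G(Z) = 4 + (1 - 5)*Z = 4 - 4*Z)
U = -81 (U = -71 - 10 = -81)
(G(13) - 117)*U = ((4 - 4*13) - 117)*(-81) = ((4 - 52) - 117)*(-81) = (-48 - 117)*(-81) = -165*(-81) = 13365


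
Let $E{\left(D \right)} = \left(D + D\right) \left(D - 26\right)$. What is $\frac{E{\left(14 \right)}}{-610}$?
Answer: $\frac{168}{305} \approx 0.55082$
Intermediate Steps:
$E{\left(D \right)} = 2 D \left(-26 + D\right)$
$\frac{E{\left(14 \right)}}{-610} = \frac{2 \cdot 14 \left(-26 + 14\right)}{-610} = 2 \cdot 14 \left(-12\right) \left(- \frac{1}{610}\right) = \left(-336\right) \left(- \frac{1}{610}\right) = \frac{168}{305}$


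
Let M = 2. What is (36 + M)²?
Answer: 1444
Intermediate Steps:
(36 + M)² = (36 + 2)² = 38² = 1444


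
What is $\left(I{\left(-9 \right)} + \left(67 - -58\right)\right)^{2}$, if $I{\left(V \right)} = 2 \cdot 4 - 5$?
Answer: $16384$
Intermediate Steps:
$I{\left(V \right)} = 3$ ($I{\left(V \right)} = 8 - 5 = 3$)
$\left(I{\left(-9 \right)} + \left(67 - -58\right)\right)^{2} = \left(3 + \left(67 - -58\right)\right)^{2} = \left(3 + \left(67 + 58\right)\right)^{2} = \left(3 + 125\right)^{2} = 128^{2} = 16384$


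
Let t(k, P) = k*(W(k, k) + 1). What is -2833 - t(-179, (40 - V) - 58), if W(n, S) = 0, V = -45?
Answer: -2654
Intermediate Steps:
t(k, P) = k (t(k, P) = k*(0 + 1) = k*1 = k)
-2833 - t(-179, (40 - V) - 58) = -2833 - 1*(-179) = -2833 + 179 = -2654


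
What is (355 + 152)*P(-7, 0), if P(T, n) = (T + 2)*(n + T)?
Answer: 17745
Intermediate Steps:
P(T, n) = (2 + T)*(T + n)
(355 + 152)*P(-7, 0) = (355 + 152)*((-7)² + 2*(-7) + 2*0 - 7*0) = 507*(49 - 14 + 0 + 0) = 507*35 = 17745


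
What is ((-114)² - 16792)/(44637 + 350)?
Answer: -3796/44987 ≈ -0.084380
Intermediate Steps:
((-114)² - 16792)/(44637 + 350) = (12996 - 16792)/44987 = -3796*1/44987 = -3796/44987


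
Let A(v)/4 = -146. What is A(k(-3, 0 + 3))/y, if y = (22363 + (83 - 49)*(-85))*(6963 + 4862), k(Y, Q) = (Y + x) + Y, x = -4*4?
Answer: -584/230268225 ≈ -2.5362e-6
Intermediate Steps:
x = -16
k(Y, Q) = -16 + 2*Y (k(Y, Q) = (Y - 16) + Y = (-16 + Y) + Y = -16 + 2*Y)
A(v) = -584 (A(v) = 4*(-146) = -584)
y = 230268225 (y = (22363 + 34*(-85))*11825 = (22363 - 2890)*11825 = 19473*11825 = 230268225)
A(k(-3, 0 + 3))/y = -584/230268225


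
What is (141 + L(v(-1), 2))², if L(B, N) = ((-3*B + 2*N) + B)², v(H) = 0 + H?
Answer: 31329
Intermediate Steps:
v(H) = H
L(B, N) = (-2*B + 2*N)²
(141 + L(v(-1), 2))² = (141 + 4*(-1 - 1*2)²)² = (141 + 4*(-1 - 2)²)² = (141 + 4*(-3)²)² = (141 + 4*9)² = (141 + 36)² = 177² = 31329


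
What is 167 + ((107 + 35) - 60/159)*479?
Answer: 3604225/53 ≈ 68004.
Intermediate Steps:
167 + ((107 + 35) - 60/159)*479 = 167 + (142 - 60*1/159)*479 = 167 + (142 - 20/53)*479 = 167 + (7506/53)*479 = 167 + 3595374/53 = 3604225/53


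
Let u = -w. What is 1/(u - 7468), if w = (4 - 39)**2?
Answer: -1/8693 ≈ -0.00011504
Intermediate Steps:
w = 1225 (w = (-35)**2 = 1225)
u = -1225 (u = -1*1225 = -1225)
1/(u - 7468) = 1/(-1225 - 7468) = 1/(-8693) = -1/8693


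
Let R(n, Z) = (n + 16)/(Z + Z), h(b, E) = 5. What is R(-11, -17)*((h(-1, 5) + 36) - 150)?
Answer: 545/34 ≈ 16.029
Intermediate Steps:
R(n, Z) = (16 + n)/(2*Z) (R(n, Z) = (16 + n)/((2*Z)) = (16 + n)*(1/(2*Z)) = (16 + n)/(2*Z))
R(-11, -17)*((h(-1, 5) + 36) - 150) = ((1/2)*(16 - 11)/(-17))*((5 + 36) - 150) = ((1/2)*(-1/17)*5)*(41 - 150) = -5/34*(-109) = 545/34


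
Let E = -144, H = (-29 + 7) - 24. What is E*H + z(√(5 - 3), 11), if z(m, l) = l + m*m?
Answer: 6637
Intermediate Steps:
H = -46 (H = -22 - 24 = -46)
z(m, l) = l + m²
E*H + z(√(5 - 3), 11) = -144*(-46) + (11 + (√(5 - 3))²) = 6624 + (11 + (√2)²) = 6624 + (11 + 2) = 6624 + 13 = 6637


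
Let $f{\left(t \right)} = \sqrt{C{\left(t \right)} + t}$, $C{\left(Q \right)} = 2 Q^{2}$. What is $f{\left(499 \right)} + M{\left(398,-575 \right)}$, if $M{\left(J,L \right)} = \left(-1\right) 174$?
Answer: $-174 + 3 \sqrt{55389} \approx 532.05$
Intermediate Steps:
$M{\left(J,L \right)} = -174$
$f{\left(t \right)} = \sqrt{t + 2 t^{2}}$ ($f{\left(t \right)} = \sqrt{2 t^{2} + t} = \sqrt{t + 2 t^{2}}$)
$f{\left(499 \right)} + M{\left(398,-575 \right)} = \sqrt{499 \left(1 + 2 \cdot 499\right)} - 174 = \sqrt{499 \left(1 + 998\right)} - 174 = \sqrt{499 \cdot 999} - 174 = \sqrt{498501} - 174 = 3 \sqrt{55389} - 174 = -174 + 3 \sqrt{55389}$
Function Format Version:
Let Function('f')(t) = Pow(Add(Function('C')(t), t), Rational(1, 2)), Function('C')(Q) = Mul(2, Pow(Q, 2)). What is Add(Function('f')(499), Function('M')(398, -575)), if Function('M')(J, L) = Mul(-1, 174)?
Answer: Add(-174, Mul(3, Pow(55389, Rational(1, 2)))) ≈ 532.05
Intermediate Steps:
Function('M')(J, L) = -174
Function('f')(t) = Pow(Add(t, Mul(2, Pow(t, 2))), Rational(1, 2)) (Function('f')(t) = Pow(Add(Mul(2, Pow(t, 2)), t), Rational(1, 2)) = Pow(Add(t, Mul(2, Pow(t, 2))), Rational(1, 2)))
Add(Function('f')(499), Function('M')(398, -575)) = Add(Pow(Mul(499, Add(1, Mul(2, 499))), Rational(1, 2)), -174) = Add(Pow(Mul(499, Add(1, 998)), Rational(1, 2)), -174) = Add(Pow(Mul(499, 999), Rational(1, 2)), -174) = Add(Pow(498501, Rational(1, 2)), -174) = Add(Mul(3, Pow(55389, Rational(1, 2))), -174) = Add(-174, Mul(3, Pow(55389, Rational(1, 2))))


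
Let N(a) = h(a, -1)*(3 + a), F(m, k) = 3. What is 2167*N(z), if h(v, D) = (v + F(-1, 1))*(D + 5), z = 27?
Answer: 7801200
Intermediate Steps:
h(v, D) = (3 + v)*(5 + D) (h(v, D) = (v + 3)*(D + 5) = (3 + v)*(5 + D))
N(a) = (3 + a)*(12 + 4*a) (N(a) = (15 + 3*(-1) + 5*a - a)*(3 + a) = (15 - 3 + 5*a - a)*(3 + a) = (12 + 4*a)*(3 + a) = (3 + a)*(12 + 4*a))
2167*N(z) = 2167*(4*(3 + 27)²) = 2167*(4*30²) = 2167*(4*900) = 2167*3600 = 7801200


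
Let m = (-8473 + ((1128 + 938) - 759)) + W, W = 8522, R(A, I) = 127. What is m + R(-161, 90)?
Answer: 1483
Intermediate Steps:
m = 1356 (m = (-8473 + ((1128 + 938) - 759)) + 8522 = (-8473 + (2066 - 759)) + 8522 = (-8473 + 1307) + 8522 = -7166 + 8522 = 1356)
m + R(-161, 90) = 1356 + 127 = 1483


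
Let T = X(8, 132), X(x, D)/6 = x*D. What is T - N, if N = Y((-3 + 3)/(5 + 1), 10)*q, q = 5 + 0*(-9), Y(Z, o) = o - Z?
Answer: 6286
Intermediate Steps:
X(x, D) = 6*D*x (X(x, D) = 6*(x*D) = 6*(D*x) = 6*D*x)
T = 6336 (T = 6*132*8 = 6336)
q = 5 (q = 5 + 0 = 5)
N = 50 (N = (10 - (-3 + 3)/(5 + 1))*5 = (10 - 0/6)*5 = (10 - 1*0)*5 = (10 + 0)*5 = 10*5 = 50)
T - N = 6336 - 1*50 = 6336 - 50 = 6286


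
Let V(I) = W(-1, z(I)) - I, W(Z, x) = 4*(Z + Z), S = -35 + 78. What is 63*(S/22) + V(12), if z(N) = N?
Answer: 2269/22 ≈ 103.14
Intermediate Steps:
S = 43
W(Z, x) = 8*Z (W(Z, x) = 4*(2*Z) = 8*Z)
V(I) = -8 - I (V(I) = 8*(-1) - I = -8 - I)
63*(S/22) + V(12) = 63*(43/22) + (-8 - 1*12) = 63*(43*(1/22)) + (-8 - 12) = 63*(43/22) - 20 = 2709/22 - 20 = 2269/22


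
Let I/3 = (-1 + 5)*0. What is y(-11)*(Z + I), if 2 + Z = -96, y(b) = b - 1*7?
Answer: 1764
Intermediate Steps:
y(b) = -7 + b (y(b) = b - 7 = -7 + b)
Z = -98 (Z = -2 - 96 = -98)
I = 0 (I = 3*((-1 + 5)*0) = 3*(4*0) = 3*0 = 0)
y(-11)*(Z + I) = (-7 - 11)*(-98 + 0) = -18*(-98) = 1764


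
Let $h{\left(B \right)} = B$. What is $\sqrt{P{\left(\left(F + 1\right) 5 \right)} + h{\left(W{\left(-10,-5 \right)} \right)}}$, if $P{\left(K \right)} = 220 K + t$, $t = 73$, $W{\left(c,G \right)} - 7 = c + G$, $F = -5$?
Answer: $17 i \sqrt{15} \approx 65.841 i$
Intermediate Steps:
$W{\left(c,G \right)} = 7 + G + c$ ($W{\left(c,G \right)} = 7 + \left(c + G\right) = 7 + \left(G + c\right) = 7 + G + c$)
$P{\left(K \right)} = 73 + 220 K$ ($P{\left(K \right)} = 220 K + 73 = 73 + 220 K$)
$\sqrt{P{\left(\left(F + 1\right) 5 \right)} + h{\left(W{\left(-10,-5 \right)} \right)}} = \sqrt{\left(73 + 220 \left(-5 + 1\right) 5\right) - 8} = \sqrt{\left(73 + 220 \left(\left(-4\right) 5\right)\right) - 8} = \sqrt{\left(73 + 220 \left(-20\right)\right) - 8} = \sqrt{\left(73 - 4400\right) - 8} = \sqrt{-4327 - 8} = \sqrt{-4335} = 17 i \sqrt{15}$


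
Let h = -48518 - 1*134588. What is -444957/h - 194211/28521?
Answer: -2541175641/580262914 ≈ -4.3793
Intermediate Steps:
h = -183106 (h = -48518 - 134588 = -183106)
-444957/h - 194211/28521 = -444957/(-183106) - 194211/28521 = -444957*(-1/183106) - 194211*1/28521 = 444957/183106 - 21579/3169 = -2541175641/580262914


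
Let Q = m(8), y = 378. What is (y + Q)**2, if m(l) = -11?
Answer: 134689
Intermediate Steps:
Q = -11
(y + Q)**2 = (378 - 11)**2 = 367**2 = 134689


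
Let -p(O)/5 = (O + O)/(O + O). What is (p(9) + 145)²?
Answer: 19600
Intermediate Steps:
p(O) = -5 (p(O) = -5*(O + O)/(O + O) = -5*2*O/(2*O) = -5*2*O*1/(2*O) = -5*1 = -5)
(p(9) + 145)² = (-5 + 145)² = 140² = 19600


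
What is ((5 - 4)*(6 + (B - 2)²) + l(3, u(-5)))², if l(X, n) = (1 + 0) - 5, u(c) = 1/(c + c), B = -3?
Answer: 729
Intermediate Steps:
u(c) = 1/(2*c)
l(X, n) = -4 (l(X, n) = 1 - 5 = -4)
((5 - 4)*(6 + (B - 2)²) + l(3, u(-5)))² = ((5 - 4)*(6 + (-3 - 2)²) - 4)² = (1*(6 + (-5)²) - 4)² = (1*(6 + 25) - 4)² = (1*31 - 4)² = (31 - 4)² = 27² = 729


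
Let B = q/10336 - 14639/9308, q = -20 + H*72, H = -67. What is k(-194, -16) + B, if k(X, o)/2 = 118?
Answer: 1406785657/6012968 ≈ 233.96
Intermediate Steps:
q = -4844 (q = -20 - 67*72 = -20 - 4824 = -4844)
k(X, o) = 236 (k(X, o) = 2*118 = 236)
B = -12274791/6012968 (B = -4844/10336 - 14639/9308 = -4844*1/10336 - 14639*1/9308 = -1211/2584 - 14639/9308 = -12274791/6012968 ≈ -2.0414)
k(-194, -16) + B = 236 - 12274791/6012968 = 1406785657/6012968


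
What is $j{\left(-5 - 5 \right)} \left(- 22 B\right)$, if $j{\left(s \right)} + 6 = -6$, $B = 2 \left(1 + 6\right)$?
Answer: $3696$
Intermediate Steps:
$B = 14$ ($B = 2 \cdot 7 = 14$)
$j{\left(s \right)} = -12$ ($j{\left(s \right)} = -6 - 6 = -12$)
$j{\left(-5 - 5 \right)} \left(- 22 B\right) = - 12 \left(\left(-22\right) 14\right) = \left(-12\right) \left(-308\right) = 3696$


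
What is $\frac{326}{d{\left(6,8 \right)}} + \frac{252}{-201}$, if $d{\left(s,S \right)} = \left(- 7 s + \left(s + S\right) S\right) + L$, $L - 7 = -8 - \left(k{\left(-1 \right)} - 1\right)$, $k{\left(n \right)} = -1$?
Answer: $\frac{15878}{4757} \approx 3.3378$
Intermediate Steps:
$L = 1$ ($L = 7 - \left(7 - 1\right) = 7 - 6 = 1$)
$d{\left(s,S \right)} = 1 - 7 s + S \left(S + s\right)$ ($d{\left(s,S \right)} = \left(- 7 s + \left(s + S\right) S\right) + 1 = \left(- 7 s + \left(S + s\right) S\right) + 1 = \left(- 7 s + S \left(S + s\right)\right) + 1 = 1 - 7 s + S \left(S + s\right)$)
$\frac{326}{d{\left(6,8 \right)}} + \frac{252}{-201} = \frac{326}{1 + 8^{2} - 42 + 8 \cdot 6} + \frac{252}{-201} = \frac{326}{1 + 64 - 42 + 48} + 252 \left(- \frac{1}{201}\right) = \frac{326}{71} - \frac{84}{67} = \frac{15878}{4757}$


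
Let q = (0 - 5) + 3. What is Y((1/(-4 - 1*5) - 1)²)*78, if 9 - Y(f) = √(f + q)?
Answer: 702 - 26*I*√62/3 ≈ 702.0 - 68.241*I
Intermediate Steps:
q = -2 (q = -5 + 3 = -2)
Y(f) = 9 - √(-2 + f) (Y(f) = 9 - √(f - 2) = 9 - √(-2 + f))
Y((1/(-4 - 1*5) - 1)²)*78 = (9 - √(-2 + (1/(-4 - 1*5) - 1)²))*78 = (9 - √(-2 + (1/(-4 - 5) - 1)²))*78 = (9 - √(-2 + (1/(-9) - 1)²))*78 = (9 - √(-2 + (-⅑ - 1)²))*78 = (9 - √(-2 + (-10/9)²))*78 = (9 - √(-2 + 100/81))*78 = (9 - √(-62/81))*78 = (9 - I*√62/9)*78 = 702 - 26*I*√62/3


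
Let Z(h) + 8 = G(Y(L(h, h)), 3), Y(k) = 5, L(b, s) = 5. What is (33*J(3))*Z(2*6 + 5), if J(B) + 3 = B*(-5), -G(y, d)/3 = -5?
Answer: -4158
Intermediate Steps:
G(y, d) = 15 (G(y, d) = -3*(-5) = 15)
J(B) = -3 - 5*B (J(B) = -3 + B*(-5) = -3 - 5*B)
Z(h) = 7 (Z(h) = -8 + 15 = 7)
(33*J(3))*Z(2*6 + 5) = (33*(-3 - 5*3))*7 = (33*(-3 - 15))*7 = (33*(-18))*7 = -594*7 = -4158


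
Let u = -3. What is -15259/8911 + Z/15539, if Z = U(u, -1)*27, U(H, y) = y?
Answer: -237350198/138468029 ≈ -1.7141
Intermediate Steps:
Z = -27 (Z = -1*27 = -27)
-15259/8911 + Z/15539 = -15259/8911 - 27/15539 = -237350198/138468029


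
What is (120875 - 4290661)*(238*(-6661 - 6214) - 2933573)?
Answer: 25009638375878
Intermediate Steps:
(120875 - 4290661)*(238*(-6661 - 6214) - 2933573) = -4169786*(238*(-12875) - 2933573) = -4169786*(-3064250 - 2933573) = -4169786*(-5997823) = 25009638375878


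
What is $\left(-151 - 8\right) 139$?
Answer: $-22101$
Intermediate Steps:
$\left(-151 - 8\right) 139 = \left(-159\right) 139 = -22101$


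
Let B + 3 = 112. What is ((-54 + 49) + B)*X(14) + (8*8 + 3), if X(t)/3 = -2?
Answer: -557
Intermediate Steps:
X(t) = -6 (X(t) = 3*(-2) = -6)
B = 109 (B = -3 + 112 = 109)
((-54 + 49) + B)*X(14) + (8*8 + 3) = ((-54 + 49) + 109)*(-6) + (8*8 + 3) = (-5 + 109)*(-6) + (64 + 3) = 104*(-6) + 67 = -624 + 67 = -557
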